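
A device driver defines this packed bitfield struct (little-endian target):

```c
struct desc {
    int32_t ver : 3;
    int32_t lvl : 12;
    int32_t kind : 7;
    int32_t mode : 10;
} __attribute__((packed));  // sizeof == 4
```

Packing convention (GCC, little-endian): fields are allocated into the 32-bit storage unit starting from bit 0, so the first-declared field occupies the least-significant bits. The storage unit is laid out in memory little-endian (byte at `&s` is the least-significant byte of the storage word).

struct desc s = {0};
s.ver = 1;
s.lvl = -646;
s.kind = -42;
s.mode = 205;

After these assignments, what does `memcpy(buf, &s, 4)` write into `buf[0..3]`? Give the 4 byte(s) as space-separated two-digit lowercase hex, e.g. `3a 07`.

d1 6b 6b 33

ver:3 = 1 → 0x1 << 0 → word 0x00000001
lvl:12 = -646 → 0xd7a << 3 → word 0x00006bd1
kind:7 = -42 → 0x56 << 15 → word 0x002b6bd1
mode:10 = 205 → 0xcd << 22 → word 0x336b6bd1
word = 0x336b6bd1 → little-endian bytes:
  [0]=0xd1  [1]=0x6b  [2]=0x6b  [3]=0x33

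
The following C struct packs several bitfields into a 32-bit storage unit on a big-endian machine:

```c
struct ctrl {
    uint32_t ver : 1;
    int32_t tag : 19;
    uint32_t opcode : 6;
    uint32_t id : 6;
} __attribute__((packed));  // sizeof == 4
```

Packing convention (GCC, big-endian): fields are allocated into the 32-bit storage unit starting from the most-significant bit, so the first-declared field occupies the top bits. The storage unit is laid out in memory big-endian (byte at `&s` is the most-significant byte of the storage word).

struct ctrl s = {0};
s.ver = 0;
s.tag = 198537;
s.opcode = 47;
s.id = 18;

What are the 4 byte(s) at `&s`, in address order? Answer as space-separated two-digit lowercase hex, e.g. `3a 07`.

ver:1 = 0 → 0x0 << 31 → word 0x00000000
tag:19 = 198537 → 0x30789 << 12 → word 0x30789000
opcode:6 = 47 → 0x2f << 6 → word 0x30789bc0
id:6 = 18 → 0x12 << 0 → word 0x30789bd2
word = 0x30789bd2 → big-endian bytes:
  [0]=0x30  [1]=0x78  [2]=0x9b  [3]=0xd2

30 78 9b d2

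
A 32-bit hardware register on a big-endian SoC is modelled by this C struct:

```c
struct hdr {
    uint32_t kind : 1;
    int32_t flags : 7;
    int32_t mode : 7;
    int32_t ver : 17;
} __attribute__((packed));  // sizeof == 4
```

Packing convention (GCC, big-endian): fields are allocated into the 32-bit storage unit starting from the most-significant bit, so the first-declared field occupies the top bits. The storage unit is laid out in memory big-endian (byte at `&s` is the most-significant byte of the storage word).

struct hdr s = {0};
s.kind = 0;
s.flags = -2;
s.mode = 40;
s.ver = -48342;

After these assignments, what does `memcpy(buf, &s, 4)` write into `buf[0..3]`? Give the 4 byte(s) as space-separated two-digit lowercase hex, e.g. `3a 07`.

[31+:1] kind=0 & 0x1 = 0x0; word=0x00000000
[24+:7] flags=-2 & 0x7f = 0x7e; word=0x7e000000
[17+:7] mode=40 & 0x7f = 0x28; word=0x7e500000
[0+:17] ver=-48342 & 0x1ffff = 0x1432a; word=0x7e51432a
word = 0x7e51432a → big-endian bytes:
  [0]=0x7e  [1]=0x51  [2]=0x43  [3]=0x2a

7e 51 43 2a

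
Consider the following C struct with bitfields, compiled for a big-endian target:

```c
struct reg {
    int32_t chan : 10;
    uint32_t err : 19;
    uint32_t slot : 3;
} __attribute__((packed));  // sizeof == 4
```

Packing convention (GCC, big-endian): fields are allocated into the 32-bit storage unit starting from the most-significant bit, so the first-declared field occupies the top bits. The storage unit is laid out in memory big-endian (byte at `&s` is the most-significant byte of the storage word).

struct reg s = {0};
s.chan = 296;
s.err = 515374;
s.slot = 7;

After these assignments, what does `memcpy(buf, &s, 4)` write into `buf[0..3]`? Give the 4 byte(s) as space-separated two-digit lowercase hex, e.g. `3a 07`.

4a 3e e9 77

chan:10 = 296 → 0x128 << 22 → word 0x4a000000
err:19 = 515374 → 0x7dd2e << 3 → word 0x4a3ee970
slot:3 = 7 → 0x7 << 0 → word 0x4a3ee977
word = 0x4a3ee977 → big-endian bytes:
  [0]=0x4a  [1]=0x3e  [2]=0xe9  [3]=0x77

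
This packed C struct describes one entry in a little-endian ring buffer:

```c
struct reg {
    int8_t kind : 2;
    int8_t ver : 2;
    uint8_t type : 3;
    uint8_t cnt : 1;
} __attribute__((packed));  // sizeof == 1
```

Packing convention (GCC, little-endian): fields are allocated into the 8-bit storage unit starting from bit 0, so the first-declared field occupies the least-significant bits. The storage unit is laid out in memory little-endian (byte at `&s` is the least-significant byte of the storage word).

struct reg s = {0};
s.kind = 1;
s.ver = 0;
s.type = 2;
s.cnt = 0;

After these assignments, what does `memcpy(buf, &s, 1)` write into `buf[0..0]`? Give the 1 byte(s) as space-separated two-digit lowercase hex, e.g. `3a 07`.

kind:2 = 1 → 0x1 << 0 → word 0x01
ver:2 = 0 → 0x0 << 2 → word 0x01
type:3 = 2 → 0x2 << 4 → word 0x21
cnt:1 = 0 → 0x0 << 7 → word 0x21
word = 0x21 → little-endian bytes:
  [0]=0x21

21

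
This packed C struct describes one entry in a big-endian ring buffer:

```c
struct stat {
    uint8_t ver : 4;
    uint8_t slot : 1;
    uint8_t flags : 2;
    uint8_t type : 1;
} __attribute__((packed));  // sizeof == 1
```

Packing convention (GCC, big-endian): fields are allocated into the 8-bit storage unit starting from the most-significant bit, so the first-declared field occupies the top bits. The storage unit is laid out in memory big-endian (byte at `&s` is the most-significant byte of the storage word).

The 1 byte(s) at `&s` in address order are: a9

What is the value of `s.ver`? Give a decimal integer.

[0]=0xa9 (big-endian) → word 0xa9
ver:4 @ bit 4 → (0xa9>>4)&0xf = 0xa  ←
slot:1 @ bit 3 → (0xa9>>3)&0x1 = 0x1
flags:2 @ bit 1 → (0xa9>>1)&0x3 = 0x0
type:1 @ bit 0 → (0xa9>>0)&0x1 = 0x1

10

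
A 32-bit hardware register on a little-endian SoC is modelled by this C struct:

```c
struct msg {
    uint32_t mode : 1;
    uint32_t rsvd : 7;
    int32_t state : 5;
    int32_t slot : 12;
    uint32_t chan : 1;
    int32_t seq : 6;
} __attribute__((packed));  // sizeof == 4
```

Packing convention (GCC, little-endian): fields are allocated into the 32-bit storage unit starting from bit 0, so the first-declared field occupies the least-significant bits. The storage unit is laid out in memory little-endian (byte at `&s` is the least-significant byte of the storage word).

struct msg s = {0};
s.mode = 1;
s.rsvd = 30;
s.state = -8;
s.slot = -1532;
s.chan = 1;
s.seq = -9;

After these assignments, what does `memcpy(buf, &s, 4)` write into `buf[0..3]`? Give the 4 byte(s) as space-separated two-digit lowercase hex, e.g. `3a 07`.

3d 98 40 df

mode (1b) val=1 bits=0x1 at bit 0: 0x00000001
rsvd (7b) val=30 bits=0x1e at bit 1: 0x0000003d
state (5b) val=-8 bits=0x18 at bit 8: 0x0000183d
slot (12b) val=-1532 bits=0xa04 at bit 13: 0x0140983d
chan (1b) val=1 bits=0x1 at bit 25: 0x0340983d
seq (6b) val=-9 bits=0x37 at bit 26: 0xdf40983d
word = 0xdf40983d → little-endian bytes:
  [0]=0x3d  [1]=0x98  [2]=0x40  [3]=0xdf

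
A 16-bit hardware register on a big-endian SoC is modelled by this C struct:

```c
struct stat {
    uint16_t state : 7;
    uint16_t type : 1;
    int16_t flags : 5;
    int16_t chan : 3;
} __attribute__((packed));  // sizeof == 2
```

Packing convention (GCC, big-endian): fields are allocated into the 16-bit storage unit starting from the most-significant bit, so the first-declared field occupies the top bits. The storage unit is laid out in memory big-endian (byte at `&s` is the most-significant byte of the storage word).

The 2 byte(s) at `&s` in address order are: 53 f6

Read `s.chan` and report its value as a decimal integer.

[0]=0x53 [1]=0xf6 (big-endian) → word 0x53f6
state [9+:7] = (word>>9) & 0x7f = 41
type [8+:1] = (word>>8) & 0x1 = 1
flags [3+:5] = (word>>3) & 0x1f = 30
chan [0+:3] = (word>>0) & 0x7 = 6  ←
chan signed 3b, MSB=1: 6 - 8 = -2

-2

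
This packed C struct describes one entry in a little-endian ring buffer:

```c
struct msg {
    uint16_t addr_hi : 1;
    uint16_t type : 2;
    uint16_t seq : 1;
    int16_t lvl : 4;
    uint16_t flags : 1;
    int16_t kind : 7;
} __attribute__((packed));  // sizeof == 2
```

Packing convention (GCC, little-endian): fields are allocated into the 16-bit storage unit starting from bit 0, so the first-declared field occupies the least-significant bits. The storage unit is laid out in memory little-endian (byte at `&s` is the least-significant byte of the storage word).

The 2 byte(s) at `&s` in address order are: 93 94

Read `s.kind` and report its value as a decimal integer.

[0]=0x93 [1]=0x94 (little-endian) → word 0x9493
addr_hi:1 @ bit 0 → (0x9493>>0)&0x1 = 0x1
type:2 @ bit 1 → (0x9493>>1)&0x3 = 0x1
seq:1 @ bit 3 → (0x9493>>3)&0x1 = 0x0
lvl:4 @ bit 4 → (0x9493>>4)&0xf = 0x9
flags:1 @ bit 8 → (0x9493>>8)&0x1 = 0x0
kind:7 @ bit 9 → (0x9493>>9)&0x7f = 0x4a  ←
kind signed 7b, MSB=1: 74 - 128 = -54

-54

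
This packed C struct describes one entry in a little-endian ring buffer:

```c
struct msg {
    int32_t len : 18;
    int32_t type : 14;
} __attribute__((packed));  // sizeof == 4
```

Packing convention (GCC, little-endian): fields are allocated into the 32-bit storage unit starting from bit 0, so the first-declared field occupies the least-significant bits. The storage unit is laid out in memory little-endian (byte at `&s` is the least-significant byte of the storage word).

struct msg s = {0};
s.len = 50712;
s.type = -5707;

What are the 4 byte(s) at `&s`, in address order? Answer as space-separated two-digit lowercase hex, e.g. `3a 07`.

18 c6 d4 a6

[0+:18] len=50712 & 0x3ffff = 0xc618; word=0x0000c618
[18+:14] type=-5707 & 0x3fff = 0x29b5; word=0xa6d4c618
word = 0xa6d4c618 → little-endian bytes:
  [0]=0x18  [1]=0xc6  [2]=0xd4  [3]=0xa6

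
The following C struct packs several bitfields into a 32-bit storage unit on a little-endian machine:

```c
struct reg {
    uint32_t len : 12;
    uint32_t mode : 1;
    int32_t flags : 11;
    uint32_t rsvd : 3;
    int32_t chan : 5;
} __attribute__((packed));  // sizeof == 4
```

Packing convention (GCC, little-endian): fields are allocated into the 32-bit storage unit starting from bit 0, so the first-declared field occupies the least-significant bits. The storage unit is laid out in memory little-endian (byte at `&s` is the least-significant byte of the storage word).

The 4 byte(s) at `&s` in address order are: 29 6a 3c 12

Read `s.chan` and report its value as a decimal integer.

2

[0]=0x29 [1]=0x6a [2]=0x3c [3]=0x12 (little-endian) → word 0x123c6a29
len:12 @ bit 0 → (0x123c6a29>>0)&0xfff = 0xa29
mode:1 @ bit 12 → (0x123c6a29>>12)&0x1 = 0x0
flags:11 @ bit 13 → (0x123c6a29>>13)&0x7ff = 0x1e3
rsvd:3 @ bit 24 → (0x123c6a29>>24)&0x7 = 0x2
chan:5 @ bit 27 → (0x123c6a29>>27)&0x1f = 0x2  ←
chan signed 5b, MSB=0: value = 2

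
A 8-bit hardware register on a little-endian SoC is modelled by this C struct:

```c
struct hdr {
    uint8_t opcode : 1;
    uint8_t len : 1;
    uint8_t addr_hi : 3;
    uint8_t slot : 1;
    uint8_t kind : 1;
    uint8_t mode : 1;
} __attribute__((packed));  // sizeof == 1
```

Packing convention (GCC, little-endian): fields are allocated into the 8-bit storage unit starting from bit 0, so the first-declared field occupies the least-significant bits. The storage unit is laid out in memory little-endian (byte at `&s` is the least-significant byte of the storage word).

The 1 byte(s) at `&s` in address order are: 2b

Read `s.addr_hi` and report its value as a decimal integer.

2

[0]=0x2b (little-endian) → word 0x2b
opcode [0+:1] = (word>>0) & 0x1 = 1
len [1+:1] = (word>>1) & 0x1 = 1
addr_hi [2+:3] = (word>>2) & 0x7 = 2  ←
slot [5+:1] = (word>>5) & 0x1 = 1
kind [6+:1] = (word>>6) & 0x1 = 0
mode [7+:1] = (word>>7) & 0x1 = 0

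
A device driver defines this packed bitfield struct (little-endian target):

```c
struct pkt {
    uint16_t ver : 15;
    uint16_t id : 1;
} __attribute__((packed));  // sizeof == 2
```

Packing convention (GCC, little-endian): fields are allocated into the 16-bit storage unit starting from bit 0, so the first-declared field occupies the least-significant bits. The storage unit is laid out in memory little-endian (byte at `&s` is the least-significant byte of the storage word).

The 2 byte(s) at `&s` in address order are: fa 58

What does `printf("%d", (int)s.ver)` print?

[0]=0xfa [1]=0x58 (little-endian) → word 0x58fa
ver [0+:15] = (word>>0) & 0x7fff = 22778  ←
id [15+:1] = (word>>15) & 0x1 = 0

22778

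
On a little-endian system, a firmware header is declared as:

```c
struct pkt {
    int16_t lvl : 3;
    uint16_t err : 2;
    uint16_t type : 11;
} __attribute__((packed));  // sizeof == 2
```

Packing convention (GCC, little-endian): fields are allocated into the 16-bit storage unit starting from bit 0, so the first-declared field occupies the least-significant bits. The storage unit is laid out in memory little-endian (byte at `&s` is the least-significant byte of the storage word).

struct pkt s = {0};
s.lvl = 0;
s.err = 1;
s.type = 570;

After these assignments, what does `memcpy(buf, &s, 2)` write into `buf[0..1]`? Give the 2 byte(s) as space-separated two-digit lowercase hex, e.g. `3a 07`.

lvl (3b) val=0 bits=0x0 at bit 0: 0x0000
err (2b) val=1 bits=0x1 at bit 3: 0x0008
type (11b) val=570 bits=0x23a at bit 5: 0x4748
word = 0x4748 → little-endian bytes:
  [0]=0x48  [1]=0x47

48 47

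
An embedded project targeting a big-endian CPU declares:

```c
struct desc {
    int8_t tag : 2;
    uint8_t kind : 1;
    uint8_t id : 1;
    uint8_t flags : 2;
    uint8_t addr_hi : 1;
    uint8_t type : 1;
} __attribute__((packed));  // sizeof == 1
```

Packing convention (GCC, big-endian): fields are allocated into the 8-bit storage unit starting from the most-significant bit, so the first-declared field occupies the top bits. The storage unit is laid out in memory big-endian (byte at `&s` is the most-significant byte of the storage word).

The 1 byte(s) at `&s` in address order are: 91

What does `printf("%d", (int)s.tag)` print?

[0]=0x91 (big-endian) → word 0x91
tag [6+:2] = (word>>6) & 0x3 = 2  ←
kind [5+:1] = (word>>5) & 0x1 = 0
id [4+:1] = (word>>4) & 0x1 = 1
flags [2+:2] = (word>>2) & 0x3 = 0
addr_hi [1+:1] = (word>>1) & 0x1 = 0
type [0+:1] = (word>>0) & 0x1 = 1
tag signed 2b, MSB=1: 2 - 4 = -2

-2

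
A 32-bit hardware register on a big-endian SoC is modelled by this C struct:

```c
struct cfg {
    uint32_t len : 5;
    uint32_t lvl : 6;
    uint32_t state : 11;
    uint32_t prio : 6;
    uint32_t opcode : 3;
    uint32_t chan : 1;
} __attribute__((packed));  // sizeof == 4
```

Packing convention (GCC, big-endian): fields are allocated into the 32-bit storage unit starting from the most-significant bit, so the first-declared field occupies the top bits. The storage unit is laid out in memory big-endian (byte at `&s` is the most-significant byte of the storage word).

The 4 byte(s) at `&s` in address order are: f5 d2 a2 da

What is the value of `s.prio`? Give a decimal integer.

45

[0]=0xf5 [1]=0xd2 [2]=0xa2 [3]=0xda (big-endian) → word 0xf5d2a2da
len [27+:5] = (word>>27) & 0x1f = 30
lvl [21+:6] = (word>>21) & 0x3f = 46
state [10+:11] = (word>>10) & 0x7ff = 1192
prio [4+:6] = (word>>4) & 0x3f = 45  ←
opcode [1+:3] = (word>>1) & 0x7 = 5
chan [0+:1] = (word>>0) & 0x1 = 0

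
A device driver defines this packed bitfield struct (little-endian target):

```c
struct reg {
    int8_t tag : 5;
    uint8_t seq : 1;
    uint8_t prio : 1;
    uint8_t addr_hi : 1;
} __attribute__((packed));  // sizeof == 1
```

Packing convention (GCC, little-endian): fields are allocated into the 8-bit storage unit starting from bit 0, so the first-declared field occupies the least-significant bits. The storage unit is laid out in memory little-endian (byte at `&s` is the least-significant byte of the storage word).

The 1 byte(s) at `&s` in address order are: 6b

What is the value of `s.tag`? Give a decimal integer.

11

[0]=0x6b (little-endian) → word 0x6b
tag [0+:5] = (word>>0) & 0x1f = 11  ←
seq [5+:1] = (word>>5) & 0x1 = 1
prio [6+:1] = (word>>6) & 0x1 = 1
addr_hi [7+:1] = (word>>7) & 0x1 = 0
tag signed 5b, MSB=0: value = 11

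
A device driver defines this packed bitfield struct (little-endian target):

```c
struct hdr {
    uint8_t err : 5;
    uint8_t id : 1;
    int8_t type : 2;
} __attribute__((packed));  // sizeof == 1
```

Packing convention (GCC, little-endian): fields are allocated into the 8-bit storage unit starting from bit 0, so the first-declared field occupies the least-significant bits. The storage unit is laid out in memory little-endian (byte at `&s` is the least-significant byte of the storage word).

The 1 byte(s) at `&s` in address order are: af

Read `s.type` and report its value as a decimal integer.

-2

[0]=0xaf (little-endian) → word 0xaf
err:5 @ bit 0 → (0xaf>>0)&0x1f = 0xf
id:1 @ bit 5 → (0xaf>>5)&0x1 = 0x1
type:2 @ bit 6 → (0xaf>>6)&0x3 = 0x2  ←
type signed 2b, MSB=1: 2 - 4 = -2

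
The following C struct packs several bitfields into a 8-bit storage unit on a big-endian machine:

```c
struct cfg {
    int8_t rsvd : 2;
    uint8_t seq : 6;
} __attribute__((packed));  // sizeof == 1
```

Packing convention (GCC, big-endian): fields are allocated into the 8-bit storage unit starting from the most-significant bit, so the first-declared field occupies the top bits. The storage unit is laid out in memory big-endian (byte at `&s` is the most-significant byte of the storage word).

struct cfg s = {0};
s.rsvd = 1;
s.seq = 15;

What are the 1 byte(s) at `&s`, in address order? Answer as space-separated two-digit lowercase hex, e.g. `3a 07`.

rsvd (2b) val=1 bits=0x1 at bit 6: 0x40
seq (6b) val=15 bits=0xf at bit 0: 0x4f
word = 0x4f → big-endian bytes:
  [0]=0x4f

4f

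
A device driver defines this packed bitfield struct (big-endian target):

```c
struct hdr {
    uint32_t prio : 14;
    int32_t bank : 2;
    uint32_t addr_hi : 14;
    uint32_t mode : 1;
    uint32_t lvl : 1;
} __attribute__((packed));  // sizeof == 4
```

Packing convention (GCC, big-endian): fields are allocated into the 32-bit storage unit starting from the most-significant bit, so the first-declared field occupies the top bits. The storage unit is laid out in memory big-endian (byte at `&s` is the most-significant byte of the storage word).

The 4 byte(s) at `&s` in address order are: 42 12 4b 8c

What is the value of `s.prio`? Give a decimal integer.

4228

[0]=0x42 [1]=0x12 [2]=0x4b [3]=0x8c (big-endian) → word 0x42124b8c
prio:14 @ bit 18 → (0x42124b8c>>18)&0x3fff = 0x1084  ←
bank:2 @ bit 16 → (0x42124b8c>>16)&0x3 = 0x2
addr_hi:14 @ bit 2 → (0x42124b8c>>2)&0x3fff = 0x12e3
mode:1 @ bit 1 → (0x42124b8c>>1)&0x1 = 0x0
lvl:1 @ bit 0 → (0x42124b8c>>0)&0x1 = 0x0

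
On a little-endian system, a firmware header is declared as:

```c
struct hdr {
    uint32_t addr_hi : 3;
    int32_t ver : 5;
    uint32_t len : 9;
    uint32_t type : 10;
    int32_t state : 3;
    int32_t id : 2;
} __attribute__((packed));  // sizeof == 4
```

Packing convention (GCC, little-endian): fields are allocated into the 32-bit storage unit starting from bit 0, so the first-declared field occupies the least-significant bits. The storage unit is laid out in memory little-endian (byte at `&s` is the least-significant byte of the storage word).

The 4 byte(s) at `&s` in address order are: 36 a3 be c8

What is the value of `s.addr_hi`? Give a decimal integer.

6

[0]=0x36 [1]=0xa3 [2]=0xbe [3]=0xc8 (little-endian) → word 0xc8bea336
addr_hi:3 @ bit 0 → (0xc8bea336>>0)&0x7 = 0x6  ←
ver:5 @ bit 3 → (0xc8bea336>>3)&0x1f = 0x6
len:9 @ bit 8 → (0xc8bea336>>8)&0x1ff = 0xa3
type:10 @ bit 17 → (0xc8bea336>>17)&0x3ff = 0x5f
state:3 @ bit 27 → (0xc8bea336>>27)&0x7 = 0x1
id:2 @ bit 30 → (0xc8bea336>>30)&0x3 = 0x3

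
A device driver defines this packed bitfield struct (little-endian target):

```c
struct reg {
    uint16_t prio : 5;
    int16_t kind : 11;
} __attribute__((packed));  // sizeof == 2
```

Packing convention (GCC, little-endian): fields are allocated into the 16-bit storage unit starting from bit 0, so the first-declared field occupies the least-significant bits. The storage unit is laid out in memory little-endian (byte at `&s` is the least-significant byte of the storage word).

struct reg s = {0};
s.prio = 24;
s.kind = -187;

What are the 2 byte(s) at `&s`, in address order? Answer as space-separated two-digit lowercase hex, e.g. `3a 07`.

prio (5b) val=24 bits=0x18 at bit 0: 0x0018
kind (11b) val=-187 bits=0x745 at bit 5: 0xe8b8
word = 0xe8b8 → little-endian bytes:
  [0]=0xb8  [1]=0xe8

b8 e8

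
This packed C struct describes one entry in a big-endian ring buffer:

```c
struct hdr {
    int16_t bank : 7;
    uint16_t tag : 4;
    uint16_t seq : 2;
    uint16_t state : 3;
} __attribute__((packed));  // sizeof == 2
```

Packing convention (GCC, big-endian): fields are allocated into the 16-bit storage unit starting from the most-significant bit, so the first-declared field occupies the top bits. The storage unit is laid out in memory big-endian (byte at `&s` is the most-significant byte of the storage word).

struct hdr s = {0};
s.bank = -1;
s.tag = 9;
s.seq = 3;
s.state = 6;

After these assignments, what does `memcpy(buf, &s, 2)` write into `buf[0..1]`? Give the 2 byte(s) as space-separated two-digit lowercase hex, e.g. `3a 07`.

[9+:7] bank=-1 & 0x7f = 0x7f; word=0xfe00
[5+:4] tag=9 & 0xf = 0x9; word=0xff20
[3+:2] seq=3 & 0x3 = 0x3; word=0xff38
[0+:3] state=6 & 0x7 = 0x6; word=0xff3e
word = 0xff3e → big-endian bytes:
  [0]=0xff  [1]=0x3e

ff 3e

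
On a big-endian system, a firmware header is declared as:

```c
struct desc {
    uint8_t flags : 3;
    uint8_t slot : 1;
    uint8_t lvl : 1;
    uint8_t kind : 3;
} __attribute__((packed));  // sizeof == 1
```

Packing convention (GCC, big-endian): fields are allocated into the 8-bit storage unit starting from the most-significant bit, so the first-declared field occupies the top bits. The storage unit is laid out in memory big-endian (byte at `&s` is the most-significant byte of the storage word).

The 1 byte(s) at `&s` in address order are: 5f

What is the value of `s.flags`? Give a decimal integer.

2

[0]=0x5f (big-endian) → word 0x5f
flags:3 @ bit 5 → (0x5f>>5)&0x7 = 0x2  ←
slot:1 @ bit 4 → (0x5f>>4)&0x1 = 0x1
lvl:1 @ bit 3 → (0x5f>>3)&0x1 = 0x1
kind:3 @ bit 0 → (0x5f>>0)&0x7 = 0x7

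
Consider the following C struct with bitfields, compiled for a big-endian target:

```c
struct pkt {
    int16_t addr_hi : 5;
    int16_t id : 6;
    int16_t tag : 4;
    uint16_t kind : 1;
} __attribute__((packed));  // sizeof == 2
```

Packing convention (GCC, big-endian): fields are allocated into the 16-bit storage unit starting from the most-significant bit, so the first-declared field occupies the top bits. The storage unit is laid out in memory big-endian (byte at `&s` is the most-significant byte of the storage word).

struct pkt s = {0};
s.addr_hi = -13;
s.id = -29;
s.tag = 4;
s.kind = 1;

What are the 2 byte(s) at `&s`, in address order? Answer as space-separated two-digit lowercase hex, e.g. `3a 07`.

9c 69

[11+:5] addr_hi=-13 & 0x1f = 0x13; word=0x9800
[5+:6] id=-29 & 0x3f = 0x23; word=0x9c60
[1+:4] tag=4 & 0xf = 0x4; word=0x9c68
[0+:1] kind=1 & 0x1 = 0x1; word=0x9c69
word = 0x9c69 → big-endian bytes:
  [0]=0x9c  [1]=0x69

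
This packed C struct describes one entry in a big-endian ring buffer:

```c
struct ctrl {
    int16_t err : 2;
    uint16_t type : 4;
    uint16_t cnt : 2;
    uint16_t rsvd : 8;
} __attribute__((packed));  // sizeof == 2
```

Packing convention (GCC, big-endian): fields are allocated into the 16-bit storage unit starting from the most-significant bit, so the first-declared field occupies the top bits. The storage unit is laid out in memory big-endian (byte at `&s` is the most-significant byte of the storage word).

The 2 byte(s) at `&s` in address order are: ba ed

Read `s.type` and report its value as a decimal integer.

14

[0]=0xba [1]=0xed (big-endian) → word 0xbaed
err [14+:2] = (word>>14) & 0x3 = 2
type [10+:4] = (word>>10) & 0xf = 14  ←
cnt [8+:2] = (word>>8) & 0x3 = 2
rsvd [0+:8] = (word>>0) & 0xff = 237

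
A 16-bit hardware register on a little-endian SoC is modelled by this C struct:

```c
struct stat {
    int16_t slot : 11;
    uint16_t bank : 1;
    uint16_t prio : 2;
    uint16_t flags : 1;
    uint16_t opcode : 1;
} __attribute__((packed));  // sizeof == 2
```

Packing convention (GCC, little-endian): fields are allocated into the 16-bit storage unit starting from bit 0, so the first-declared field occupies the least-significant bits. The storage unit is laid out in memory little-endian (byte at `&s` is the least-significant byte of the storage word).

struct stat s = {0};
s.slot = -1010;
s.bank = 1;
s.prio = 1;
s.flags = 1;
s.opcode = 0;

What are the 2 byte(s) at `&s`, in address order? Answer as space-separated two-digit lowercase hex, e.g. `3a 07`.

[0+:11] slot=-1010 & 0x7ff = 0x40e; word=0x040e
[11+:1] bank=1 & 0x1 = 0x1; word=0x0c0e
[12+:2] prio=1 & 0x3 = 0x1; word=0x1c0e
[14+:1] flags=1 & 0x1 = 0x1; word=0x5c0e
[15+:1] opcode=0 & 0x1 = 0x0; word=0x5c0e
word = 0x5c0e → little-endian bytes:
  [0]=0x0e  [1]=0x5c

0e 5c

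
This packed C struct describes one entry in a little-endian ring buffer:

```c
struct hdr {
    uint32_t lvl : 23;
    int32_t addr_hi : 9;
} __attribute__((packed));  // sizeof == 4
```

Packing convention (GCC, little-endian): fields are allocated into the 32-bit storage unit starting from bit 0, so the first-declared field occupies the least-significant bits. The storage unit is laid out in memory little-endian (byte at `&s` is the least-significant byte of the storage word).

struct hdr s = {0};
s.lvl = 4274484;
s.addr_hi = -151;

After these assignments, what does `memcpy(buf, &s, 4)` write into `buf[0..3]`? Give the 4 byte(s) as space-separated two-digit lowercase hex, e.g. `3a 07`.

34 39 c1 b4

[0+:23] lvl=4274484 & 0x7fffff = 0x413934; word=0x00413934
[23+:9] addr_hi=-151 & 0x1ff = 0x169; word=0xb4c13934
word = 0xb4c13934 → little-endian bytes:
  [0]=0x34  [1]=0x39  [2]=0xc1  [3]=0xb4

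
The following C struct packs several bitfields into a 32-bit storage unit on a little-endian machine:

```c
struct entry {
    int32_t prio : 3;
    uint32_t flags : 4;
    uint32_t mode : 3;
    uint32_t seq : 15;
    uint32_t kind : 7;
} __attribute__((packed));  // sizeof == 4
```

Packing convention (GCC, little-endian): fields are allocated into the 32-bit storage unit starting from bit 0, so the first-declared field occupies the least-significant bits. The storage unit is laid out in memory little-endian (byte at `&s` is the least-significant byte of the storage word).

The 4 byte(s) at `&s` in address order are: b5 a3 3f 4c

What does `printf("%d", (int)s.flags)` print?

6

[0]=0xb5 [1]=0xa3 [2]=0x3f [3]=0x4c (little-endian) → word 0x4c3fa3b5
prio:3 @ bit 0 → (0x4c3fa3b5>>0)&0x7 = 0x5
flags:4 @ bit 3 → (0x4c3fa3b5>>3)&0xf = 0x6  ←
mode:3 @ bit 7 → (0x4c3fa3b5>>7)&0x7 = 0x7
seq:15 @ bit 10 → (0x4c3fa3b5>>10)&0x7fff = 0xfe8
kind:7 @ bit 25 → (0x4c3fa3b5>>25)&0x7f = 0x26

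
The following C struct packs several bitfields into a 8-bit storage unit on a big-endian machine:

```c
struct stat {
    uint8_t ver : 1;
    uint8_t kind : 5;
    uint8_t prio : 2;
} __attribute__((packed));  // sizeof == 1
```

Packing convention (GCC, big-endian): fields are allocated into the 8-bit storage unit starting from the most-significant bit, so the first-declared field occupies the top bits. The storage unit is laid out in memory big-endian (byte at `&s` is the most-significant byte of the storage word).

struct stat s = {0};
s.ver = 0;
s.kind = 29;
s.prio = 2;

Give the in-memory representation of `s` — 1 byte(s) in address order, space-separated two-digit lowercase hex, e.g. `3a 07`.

76

[7+:1] ver=0 & 0x1 = 0x0; word=0x00
[2+:5] kind=29 & 0x1f = 0x1d; word=0x74
[0+:2] prio=2 & 0x3 = 0x2; word=0x76
word = 0x76 → big-endian bytes:
  [0]=0x76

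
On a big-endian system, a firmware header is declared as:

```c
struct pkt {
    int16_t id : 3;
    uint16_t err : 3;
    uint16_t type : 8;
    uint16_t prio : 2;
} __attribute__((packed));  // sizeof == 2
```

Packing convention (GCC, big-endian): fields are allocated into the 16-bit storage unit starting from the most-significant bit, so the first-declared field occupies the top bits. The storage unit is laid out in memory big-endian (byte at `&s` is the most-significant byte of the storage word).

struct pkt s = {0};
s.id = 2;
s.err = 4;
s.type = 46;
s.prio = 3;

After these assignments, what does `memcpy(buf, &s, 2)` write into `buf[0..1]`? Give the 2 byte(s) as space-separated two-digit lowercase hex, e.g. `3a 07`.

id:3 = 2 → 0x2 << 13 → word 0x4000
err:3 = 4 → 0x4 << 10 → word 0x5000
type:8 = 46 → 0x2e << 2 → word 0x50b8
prio:2 = 3 → 0x3 << 0 → word 0x50bb
word = 0x50bb → big-endian bytes:
  [0]=0x50  [1]=0xbb

50 bb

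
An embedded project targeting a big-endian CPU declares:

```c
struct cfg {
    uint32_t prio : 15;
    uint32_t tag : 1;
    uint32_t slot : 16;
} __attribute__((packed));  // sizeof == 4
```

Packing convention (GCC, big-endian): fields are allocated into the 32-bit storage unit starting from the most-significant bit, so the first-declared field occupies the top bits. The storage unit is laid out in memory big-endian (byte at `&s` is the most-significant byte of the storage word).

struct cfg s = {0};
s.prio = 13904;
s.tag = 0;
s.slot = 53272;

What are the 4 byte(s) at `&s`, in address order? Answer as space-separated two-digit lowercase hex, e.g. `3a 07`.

6c a0 d0 18

prio (15b) val=13904 bits=0x3650 at bit 17: 0x6ca00000
tag (1b) val=0 bits=0x0 at bit 16: 0x6ca00000
slot (16b) val=53272 bits=0xd018 at bit 0: 0x6ca0d018
word = 0x6ca0d018 → big-endian bytes:
  [0]=0x6c  [1]=0xa0  [2]=0xd0  [3]=0x18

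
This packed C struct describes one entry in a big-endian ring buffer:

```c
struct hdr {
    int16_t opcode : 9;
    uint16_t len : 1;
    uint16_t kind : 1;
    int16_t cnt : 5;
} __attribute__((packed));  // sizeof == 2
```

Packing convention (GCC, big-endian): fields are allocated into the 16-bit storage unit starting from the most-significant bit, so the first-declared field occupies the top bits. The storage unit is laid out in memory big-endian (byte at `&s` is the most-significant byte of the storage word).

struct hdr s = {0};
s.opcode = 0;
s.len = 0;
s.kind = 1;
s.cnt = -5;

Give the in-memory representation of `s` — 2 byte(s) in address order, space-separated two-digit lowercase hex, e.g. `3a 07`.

00 3b

opcode (9b) val=0 bits=0x0 at bit 7: 0x0000
len (1b) val=0 bits=0x0 at bit 6: 0x0000
kind (1b) val=1 bits=0x1 at bit 5: 0x0020
cnt (5b) val=-5 bits=0x1b at bit 0: 0x003b
word = 0x003b → big-endian bytes:
  [0]=0x00  [1]=0x3b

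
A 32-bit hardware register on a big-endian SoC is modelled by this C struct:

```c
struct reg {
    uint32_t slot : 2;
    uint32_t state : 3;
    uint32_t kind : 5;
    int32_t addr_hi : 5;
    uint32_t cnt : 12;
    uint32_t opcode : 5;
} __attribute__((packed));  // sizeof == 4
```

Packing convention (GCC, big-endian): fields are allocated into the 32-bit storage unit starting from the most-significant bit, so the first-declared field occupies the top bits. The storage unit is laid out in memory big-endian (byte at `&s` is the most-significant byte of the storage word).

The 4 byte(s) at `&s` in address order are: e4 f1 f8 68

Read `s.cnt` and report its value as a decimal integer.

4035

[0]=0xe4 [1]=0xf1 [2]=0xf8 [3]=0x68 (big-endian) → word 0xe4f1f868
slot [30+:2] = (word>>30) & 0x3 = 3
state [27+:3] = (word>>27) & 0x7 = 4
kind [22+:5] = (word>>22) & 0x1f = 19
addr_hi [17+:5] = (word>>17) & 0x1f = 24
cnt [5+:12] = (word>>5) & 0xfff = 4035  ←
opcode [0+:5] = (word>>0) & 0x1f = 8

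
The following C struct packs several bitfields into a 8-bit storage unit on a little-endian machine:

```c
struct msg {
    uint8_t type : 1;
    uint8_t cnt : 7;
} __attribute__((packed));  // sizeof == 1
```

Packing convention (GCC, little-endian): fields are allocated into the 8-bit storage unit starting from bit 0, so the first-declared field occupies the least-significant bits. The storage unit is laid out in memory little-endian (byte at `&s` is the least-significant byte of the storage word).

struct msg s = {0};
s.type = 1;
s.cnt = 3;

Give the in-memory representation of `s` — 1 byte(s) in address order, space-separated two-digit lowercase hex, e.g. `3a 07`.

07

type:1 = 1 → 0x1 << 0 → word 0x01
cnt:7 = 3 → 0x3 << 1 → word 0x07
word = 0x07 → little-endian bytes:
  [0]=0x07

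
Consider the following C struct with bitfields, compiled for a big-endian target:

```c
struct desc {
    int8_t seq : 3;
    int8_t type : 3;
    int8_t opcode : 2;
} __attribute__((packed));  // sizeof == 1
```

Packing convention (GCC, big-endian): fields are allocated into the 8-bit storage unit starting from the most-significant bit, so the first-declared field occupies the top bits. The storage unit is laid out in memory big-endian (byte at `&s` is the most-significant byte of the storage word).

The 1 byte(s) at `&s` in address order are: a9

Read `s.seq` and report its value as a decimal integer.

[0]=0xa9 (big-endian) → word 0xa9
seq:3 @ bit 5 → (0xa9>>5)&0x7 = 0x5  ←
type:3 @ bit 2 → (0xa9>>2)&0x7 = 0x2
opcode:2 @ bit 0 → (0xa9>>0)&0x3 = 0x1
seq signed 3b, MSB=1: 5 - 8 = -3

-3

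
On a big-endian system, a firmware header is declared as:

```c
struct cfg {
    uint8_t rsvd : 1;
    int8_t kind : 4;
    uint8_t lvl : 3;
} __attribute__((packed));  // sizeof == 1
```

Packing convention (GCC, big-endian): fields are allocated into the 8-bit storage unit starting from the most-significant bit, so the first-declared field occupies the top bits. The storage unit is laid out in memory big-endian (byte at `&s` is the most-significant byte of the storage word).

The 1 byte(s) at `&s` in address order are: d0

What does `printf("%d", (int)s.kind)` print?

-6

[0]=0xd0 (big-endian) → word 0xd0
rsvd:1 @ bit 7 → (0xd0>>7)&0x1 = 0x1
kind:4 @ bit 3 → (0xd0>>3)&0xf = 0xa  ←
lvl:3 @ bit 0 → (0xd0>>0)&0x7 = 0x0
kind signed 4b, MSB=1: 10 - 16 = -6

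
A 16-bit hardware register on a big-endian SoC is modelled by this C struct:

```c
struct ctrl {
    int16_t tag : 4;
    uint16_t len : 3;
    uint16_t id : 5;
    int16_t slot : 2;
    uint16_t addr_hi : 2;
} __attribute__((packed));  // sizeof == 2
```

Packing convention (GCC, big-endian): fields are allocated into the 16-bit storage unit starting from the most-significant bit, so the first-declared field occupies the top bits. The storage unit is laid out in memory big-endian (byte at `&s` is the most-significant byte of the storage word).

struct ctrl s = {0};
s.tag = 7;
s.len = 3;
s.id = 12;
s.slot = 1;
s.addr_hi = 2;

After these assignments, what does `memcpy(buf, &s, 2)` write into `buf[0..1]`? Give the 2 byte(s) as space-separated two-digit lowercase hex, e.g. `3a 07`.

76 c6

tag (4b) val=7 bits=0x7 at bit 12: 0x7000
len (3b) val=3 bits=0x3 at bit 9: 0x7600
id (5b) val=12 bits=0xc at bit 4: 0x76c0
slot (2b) val=1 bits=0x1 at bit 2: 0x76c4
addr_hi (2b) val=2 bits=0x2 at bit 0: 0x76c6
word = 0x76c6 → big-endian bytes:
  [0]=0x76  [1]=0xc6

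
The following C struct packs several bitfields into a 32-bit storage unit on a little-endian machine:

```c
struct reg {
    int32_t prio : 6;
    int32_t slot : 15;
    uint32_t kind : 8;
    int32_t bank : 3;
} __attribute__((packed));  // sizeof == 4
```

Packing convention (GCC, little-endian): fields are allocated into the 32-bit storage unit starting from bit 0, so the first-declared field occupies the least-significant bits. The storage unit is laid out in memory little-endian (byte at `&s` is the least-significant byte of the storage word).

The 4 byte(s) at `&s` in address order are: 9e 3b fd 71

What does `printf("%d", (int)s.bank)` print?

[0]=0x9e [1]=0x3b [2]=0xfd [3]=0x71 (little-endian) → word 0x71fd3b9e
prio:6 @ bit 0 → (0x71fd3b9e>>0)&0x3f = 0x1e
slot:15 @ bit 6 → (0x71fd3b9e>>6)&0x7fff = 0x74ee
kind:8 @ bit 21 → (0x71fd3b9e>>21)&0xff = 0x8f
bank:3 @ bit 29 → (0x71fd3b9e>>29)&0x7 = 0x3  ←
bank signed 3b, MSB=0: value = 3

3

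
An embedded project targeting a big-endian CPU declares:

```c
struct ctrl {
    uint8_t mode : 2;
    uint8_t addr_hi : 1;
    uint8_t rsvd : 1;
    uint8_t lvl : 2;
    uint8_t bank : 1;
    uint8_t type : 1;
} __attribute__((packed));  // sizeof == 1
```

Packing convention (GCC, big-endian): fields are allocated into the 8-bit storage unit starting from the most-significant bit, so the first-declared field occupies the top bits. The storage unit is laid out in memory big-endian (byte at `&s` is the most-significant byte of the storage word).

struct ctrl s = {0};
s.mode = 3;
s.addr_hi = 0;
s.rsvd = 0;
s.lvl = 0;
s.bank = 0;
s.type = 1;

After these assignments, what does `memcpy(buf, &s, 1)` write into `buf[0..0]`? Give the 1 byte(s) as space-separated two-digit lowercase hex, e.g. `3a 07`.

c1

mode (2b) val=3 bits=0x3 at bit 6: 0xc0
addr_hi (1b) val=0 bits=0x0 at bit 5: 0xc0
rsvd (1b) val=0 bits=0x0 at bit 4: 0xc0
lvl (2b) val=0 bits=0x0 at bit 2: 0xc0
bank (1b) val=0 bits=0x0 at bit 1: 0xc0
type (1b) val=1 bits=0x1 at bit 0: 0xc1
word = 0xc1 → big-endian bytes:
  [0]=0xc1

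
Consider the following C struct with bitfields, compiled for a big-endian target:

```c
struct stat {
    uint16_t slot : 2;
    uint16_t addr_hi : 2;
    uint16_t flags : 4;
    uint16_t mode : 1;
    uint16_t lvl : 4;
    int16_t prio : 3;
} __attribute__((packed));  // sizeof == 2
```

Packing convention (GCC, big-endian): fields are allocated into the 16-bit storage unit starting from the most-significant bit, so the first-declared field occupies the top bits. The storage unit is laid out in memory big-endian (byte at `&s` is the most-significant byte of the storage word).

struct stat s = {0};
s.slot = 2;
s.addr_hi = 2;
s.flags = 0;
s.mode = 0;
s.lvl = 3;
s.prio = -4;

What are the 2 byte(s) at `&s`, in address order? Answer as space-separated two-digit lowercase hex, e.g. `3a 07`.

slot:2 = 2 → 0x2 << 14 → word 0x8000
addr_hi:2 = 2 → 0x2 << 12 → word 0xa000
flags:4 = 0 → 0x0 << 8 → word 0xa000
mode:1 = 0 → 0x0 << 7 → word 0xa000
lvl:4 = 3 → 0x3 << 3 → word 0xa018
prio:3 = -4 → 0x4 << 0 → word 0xa01c
word = 0xa01c → big-endian bytes:
  [0]=0xa0  [1]=0x1c

a0 1c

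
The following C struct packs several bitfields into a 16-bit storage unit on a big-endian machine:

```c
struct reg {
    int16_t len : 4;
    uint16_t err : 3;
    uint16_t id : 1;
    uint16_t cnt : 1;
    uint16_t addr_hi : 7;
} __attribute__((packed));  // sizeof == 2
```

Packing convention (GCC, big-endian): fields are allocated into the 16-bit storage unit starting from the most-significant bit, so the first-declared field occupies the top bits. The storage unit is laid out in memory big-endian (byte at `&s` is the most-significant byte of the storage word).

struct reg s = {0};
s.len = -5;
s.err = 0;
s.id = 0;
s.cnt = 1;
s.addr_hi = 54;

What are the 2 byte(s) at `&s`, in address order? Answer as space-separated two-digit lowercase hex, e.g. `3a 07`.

[12+:4] len=-5 & 0xf = 0xb; word=0xb000
[9+:3] err=0 & 0x7 = 0x0; word=0xb000
[8+:1] id=0 & 0x1 = 0x0; word=0xb000
[7+:1] cnt=1 & 0x1 = 0x1; word=0xb080
[0+:7] addr_hi=54 & 0x7f = 0x36; word=0xb0b6
word = 0xb0b6 → big-endian bytes:
  [0]=0xb0  [1]=0xb6

b0 b6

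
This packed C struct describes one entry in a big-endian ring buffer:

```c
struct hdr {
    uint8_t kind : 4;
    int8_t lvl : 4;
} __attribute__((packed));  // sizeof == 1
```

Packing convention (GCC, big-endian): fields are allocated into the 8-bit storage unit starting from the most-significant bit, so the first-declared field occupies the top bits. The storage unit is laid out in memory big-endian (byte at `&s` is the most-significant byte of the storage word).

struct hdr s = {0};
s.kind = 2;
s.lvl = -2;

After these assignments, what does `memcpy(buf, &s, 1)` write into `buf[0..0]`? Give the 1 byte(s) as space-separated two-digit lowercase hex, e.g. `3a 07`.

[4+:4] kind=2 & 0xf = 0x2; word=0x20
[0+:4] lvl=-2 & 0xf = 0xe; word=0x2e
word = 0x2e → big-endian bytes:
  [0]=0x2e

2e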